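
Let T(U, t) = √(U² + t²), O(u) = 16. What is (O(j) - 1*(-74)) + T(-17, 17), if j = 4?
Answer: 90 + 17*√2 ≈ 114.04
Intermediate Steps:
(O(j) - 1*(-74)) + T(-17, 17) = (16 - 1*(-74)) + √((-17)² + 17²) = (16 + 74) + √(289 + 289) = 90 + √578 = 90 + 17*√2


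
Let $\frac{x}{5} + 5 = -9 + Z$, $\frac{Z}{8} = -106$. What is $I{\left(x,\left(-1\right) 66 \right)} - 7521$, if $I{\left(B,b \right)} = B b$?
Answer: $276939$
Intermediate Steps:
$Z = -848$ ($Z = 8 \left(-106\right) = -848$)
$x = -4310$ ($x = -25 + 5 \left(-9 - 848\right) = -25 + 5 \left(-857\right) = -25 - 4285 = -4310$)
$I{\left(x,\left(-1\right) 66 \right)} - 7521 = - 4310 \left(\left(-1\right) 66\right) - 7521 = \left(-4310\right) \left(-66\right) - 7521 = 284460 - 7521 = 276939$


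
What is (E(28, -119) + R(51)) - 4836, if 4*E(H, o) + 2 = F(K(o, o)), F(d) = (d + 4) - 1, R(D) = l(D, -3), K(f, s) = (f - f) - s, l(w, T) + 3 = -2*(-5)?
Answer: -4799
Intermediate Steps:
l(w, T) = 7 (l(w, T) = -3 - 2*(-5) = -3 + 10 = 7)
K(f, s) = -s (K(f, s) = 0 - s = -s)
R(D) = 7
F(d) = 3 + d (F(d) = (4 + d) - 1 = 3 + d)
E(H, o) = 1/4 - o/4 (E(H, o) = -1/2 + (3 - o)/4 = -1/2 + (3/4 - o/4) = 1/4 - o/4)
(E(28, -119) + R(51)) - 4836 = ((1/4 - 1/4*(-119)) + 7) - 4836 = ((1/4 + 119/4) + 7) - 4836 = (30 + 7) - 4836 = 37 - 4836 = -4799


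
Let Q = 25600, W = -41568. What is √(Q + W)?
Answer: 4*I*√998 ≈ 126.36*I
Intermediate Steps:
√(Q + W) = √(25600 - 41568) = √(-15968) = 4*I*√998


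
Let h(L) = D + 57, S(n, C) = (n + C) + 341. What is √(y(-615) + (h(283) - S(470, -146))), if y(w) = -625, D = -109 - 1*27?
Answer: 37*I ≈ 37.0*I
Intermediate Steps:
D = -136 (D = -109 - 27 = -136)
S(n, C) = 341 + C + n (S(n, C) = (C + n) + 341 = 341 + C + n)
h(L) = -79 (h(L) = -136 + 57 = -79)
√(y(-615) + (h(283) - S(470, -146))) = √(-625 + (-79 - (341 - 146 + 470))) = √(-625 + (-79 - 1*665)) = √(-625 + (-79 - 665)) = √(-625 - 744) = √(-1369) = 37*I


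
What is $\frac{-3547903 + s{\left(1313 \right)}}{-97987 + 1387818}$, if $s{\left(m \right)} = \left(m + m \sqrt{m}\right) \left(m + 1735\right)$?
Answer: $\frac{454121}{1289831} + \frac{4002024 \sqrt{1313}}{1289831} \approx 112.78$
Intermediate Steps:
$s{\left(m \right)} = \left(1735 + m\right) \left(m + m^{\frac{3}{2}}\right)$ ($s{\left(m \right)} = \left(m + m^{\frac{3}{2}}\right) \left(1735 + m\right) = \left(1735 + m\right) \left(m + m^{\frac{3}{2}}\right)$)
$\frac{-3547903 + s{\left(1313 \right)}}{-97987 + 1387818} = \frac{-3547903 + \left(1313^{2} + 1313^{\frac{5}{2}} + 1735 \cdot 1313 + 1735 \cdot 1313^{\frac{3}{2}}\right)}{-97987 + 1387818} = \frac{-3547903 + \left(1723969 + 1723969 \sqrt{1313} + 2278055 + 1735 \cdot 1313 \sqrt{1313}\right)}{1289831} = \left(-3547903 + \left(1723969 + 1723969 \sqrt{1313} + 2278055 + 2278055 \sqrt{1313}\right)\right) \frac{1}{1289831} = \left(-3547903 + \left(4002024 + 4002024 \sqrt{1313}\right)\right) \frac{1}{1289831} = \left(454121 + 4002024 \sqrt{1313}\right) \frac{1}{1289831} = \frac{454121}{1289831} + \frac{4002024 \sqrt{1313}}{1289831}$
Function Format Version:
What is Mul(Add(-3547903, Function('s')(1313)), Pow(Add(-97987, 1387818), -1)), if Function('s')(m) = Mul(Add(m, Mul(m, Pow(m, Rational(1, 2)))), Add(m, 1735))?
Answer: Add(Rational(454121, 1289831), Mul(Rational(4002024, 1289831), Pow(1313, Rational(1, 2)))) ≈ 112.78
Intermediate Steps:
Function('s')(m) = Mul(Add(1735, m), Add(m, Pow(m, Rational(3, 2)))) (Function('s')(m) = Mul(Add(m, Pow(m, Rational(3, 2))), Add(1735, m)) = Mul(Add(1735, m), Add(m, Pow(m, Rational(3, 2)))))
Mul(Add(-3547903, Function('s')(1313)), Pow(Add(-97987, 1387818), -1)) = Mul(Add(-3547903, Add(Pow(1313, 2), Pow(1313, Rational(5, 2)), Mul(1735, 1313), Mul(1735, Pow(1313, Rational(3, 2))))), Pow(Add(-97987, 1387818), -1)) = Mul(Add(-3547903, Add(1723969, Mul(1723969, Pow(1313, Rational(1, 2))), 2278055, Mul(1735, Mul(1313, Pow(1313, Rational(1, 2)))))), Pow(1289831, -1)) = Mul(Add(-3547903, Add(1723969, Mul(1723969, Pow(1313, Rational(1, 2))), 2278055, Mul(2278055, Pow(1313, Rational(1, 2))))), Rational(1, 1289831)) = Mul(Add(-3547903, Add(4002024, Mul(4002024, Pow(1313, Rational(1, 2))))), Rational(1, 1289831)) = Mul(Add(454121, Mul(4002024, Pow(1313, Rational(1, 2)))), Rational(1, 1289831)) = Add(Rational(454121, 1289831), Mul(Rational(4002024, 1289831), Pow(1313, Rational(1, 2))))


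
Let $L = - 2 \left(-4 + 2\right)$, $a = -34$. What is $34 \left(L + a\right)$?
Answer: $-1020$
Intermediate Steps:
$L = 4$ ($L = \left(-2\right) \left(-2\right) = 4$)
$34 \left(L + a\right) = 34 \left(4 - 34\right) = 34 \left(-30\right) = -1020$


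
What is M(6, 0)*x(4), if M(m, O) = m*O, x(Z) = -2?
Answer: 0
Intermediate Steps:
M(m, O) = O*m
M(6, 0)*x(4) = (0*6)*(-2) = 0*(-2) = 0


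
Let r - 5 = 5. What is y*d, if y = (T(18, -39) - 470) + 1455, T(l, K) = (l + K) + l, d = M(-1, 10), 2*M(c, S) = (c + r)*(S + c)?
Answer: 39771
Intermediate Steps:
r = 10 (r = 5 + 5 = 10)
M(c, S) = (10 + c)*(S + c)/2 (M(c, S) = ((c + 10)*(S + c))/2 = ((10 + c)*(S + c))/2 = (10 + c)*(S + c)/2)
d = 81/2 (d = (½)*(-1)² + 5*10 + 5*(-1) + (½)*10*(-1) = (½)*1 + 50 - 5 - 5 = ½ + 50 - 5 - 5 = 81/2 ≈ 40.500)
T(l, K) = K + 2*l (T(l, K) = (K + l) + l = K + 2*l)
y = 982 (y = ((-39 + 2*18) - 470) + 1455 = ((-39 + 36) - 470) + 1455 = (-3 - 470) + 1455 = -473 + 1455 = 982)
y*d = 982*(81/2) = 39771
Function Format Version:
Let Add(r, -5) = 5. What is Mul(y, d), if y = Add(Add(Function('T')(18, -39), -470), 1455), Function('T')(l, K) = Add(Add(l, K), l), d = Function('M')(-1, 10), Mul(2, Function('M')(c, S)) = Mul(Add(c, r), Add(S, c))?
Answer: 39771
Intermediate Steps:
r = 10 (r = Add(5, 5) = 10)
Function('M')(c, S) = Mul(Rational(1, 2), Add(10, c), Add(S, c)) (Function('M')(c, S) = Mul(Rational(1, 2), Mul(Add(c, 10), Add(S, c))) = Mul(Rational(1, 2), Mul(Add(10, c), Add(S, c))) = Mul(Rational(1, 2), Add(10, c), Add(S, c)))
d = Rational(81, 2) (d = Add(Mul(Rational(1, 2), Pow(-1, 2)), Mul(5, 10), Mul(5, -1), Mul(Rational(1, 2), 10, -1)) = Add(Mul(Rational(1, 2), 1), 50, -5, -5) = Add(Rational(1, 2), 50, -5, -5) = Rational(81, 2) ≈ 40.500)
Function('T')(l, K) = Add(K, Mul(2, l)) (Function('T')(l, K) = Add(Add(K, l), l) = Add(K, Mul(2, l)))
y = 982 (y = Add(Add(Add(-39, Mul(2, 18)), -470), 1455) = Add(Add(Add(-39, 36), -470), 1455) = Add(Add(-3, -470), 1455) = Add(-473, 1455) = 982)
Mul(y, d) = Mul(982, Rational(81, 2)) = 39771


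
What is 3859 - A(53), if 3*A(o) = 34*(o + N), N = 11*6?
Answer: 7531/3 ≈ 2510.3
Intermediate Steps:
N = 66
A(o) = 748 + 34*o/3 (A(o) = (34*(o + 66))/3 = (34*(66 + o))/3 = (2244 + 34*o)/3 = 748 + 34*o/3)
3859 - A(53) = 3859 - (748 + (34/3)*53) = 3859 - (748 + 1802/3) = 3859 - 1*4046/3 = 3859 - 4046/3 = 7531/3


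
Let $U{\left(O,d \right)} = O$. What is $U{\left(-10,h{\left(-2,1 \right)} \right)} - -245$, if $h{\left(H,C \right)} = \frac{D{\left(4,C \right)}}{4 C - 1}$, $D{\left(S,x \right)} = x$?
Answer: $235$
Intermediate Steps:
$h{\left(H,C \right)} = \frac{C}{-1 + 4 C}$ ($h{\left(H,C \right)} = \frac{C}{4 C - 1} = \frac{C}{-1 + 4 C}$)
$U{\left(-10,h{\left(-2,1 \right)} \right)} - -245 = -10 - -245 = -10 + 245 = 235$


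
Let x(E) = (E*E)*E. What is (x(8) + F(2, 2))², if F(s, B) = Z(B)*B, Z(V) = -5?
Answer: 252004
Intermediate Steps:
x(E) = E³ (x(E) = E²*E = E³)
F(s, B) = -5*B
(x(8) + F(2, 2))² = (8³ - 5*2)² = (512 - 10)² = 502² = 252004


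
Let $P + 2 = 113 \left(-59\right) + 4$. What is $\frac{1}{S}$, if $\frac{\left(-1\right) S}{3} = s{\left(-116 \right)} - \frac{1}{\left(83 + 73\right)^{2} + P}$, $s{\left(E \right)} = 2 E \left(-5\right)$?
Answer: $- \frac{17671}{61495077} \approx -0.00028736$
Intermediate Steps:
$s{\left(E \right)} = - 10 E$
$P = -6665$ ($P = -2 + \left(113 \left(-59\right) + 4\right) = -2 + \left(-6667 + 4\right) = -2 - 6663 = -6665$)
$S = - \frac{61495077}{17671}$ ($S = - 3 \left(\left(-10\right) \left(-116\right) - \frac{1}{\left(83 + 73\right)^{2} - 6665}\right) = - 3 \left(1160 - \frac{1}{156^{2} - 6665}\right) = - 3 \left(1160 - \frac{1}{24336 - 6665}\right) = - 3 \left(1160 - \frac{1}{17671}\right) = \left(-3\right) \frac{20498359}{17671} = - \frac{61495077}{17671} \approx -3480.0$)
$\frac{1}{S} = \frac{1}{- \frac{61495077}{17671}} = - \frac{17671}{61495077}$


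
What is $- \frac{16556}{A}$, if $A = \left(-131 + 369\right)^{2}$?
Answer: $- \frac{4139}{14161} \approx -0.29228$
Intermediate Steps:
$A = 56644$ ($A = 238^{2} = 56644$)
$- \frac{16556}{A} = - \frac{16556}{56644} = \left(-16556\right) \frac{1}{56644} = - \frac{4139}{14161}$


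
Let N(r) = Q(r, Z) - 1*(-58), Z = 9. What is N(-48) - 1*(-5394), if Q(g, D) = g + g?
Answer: 5356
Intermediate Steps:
Q(g, D) = 2*g
N(r) = 58 + 2*r (N(r) = 2*r - 1*(-58) = 2*r + 58 = 58 + 2*r)
N(-48) - 1*(-5394) = (58 + 2*(-48)) - 1*(-5394) = (58 - 96) + 5394 = -38 + 5394 = 5356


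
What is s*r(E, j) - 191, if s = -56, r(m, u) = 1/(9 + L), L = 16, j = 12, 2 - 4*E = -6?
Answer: -4831/25 ≈ -193.24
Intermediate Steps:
E = 2 (E = ½ - ¼*(-6) = ½ + 3/2 = 2)
r(m, u) = 1/25 (r(m, u) = 1/(9 + 16) = 1/25)
s*r(E, j) - 191 = -56*1/25 - 191 = -56/25 - 191 = -4831/25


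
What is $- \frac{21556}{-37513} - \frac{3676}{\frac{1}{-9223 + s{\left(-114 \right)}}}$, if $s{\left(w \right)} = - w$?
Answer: $\frac{1256110972448}{37513} \approx 3.3485 \cdot 10^{7}$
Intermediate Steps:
$- \frac{21556}{-37513} - \frac{3676}{\frac{1}{-9223 + s{\left(-114 \right)}}} = - \frac{21556}{-37513} - \frac{3676}{\frac{1}{-9223 - -114}} = \left(-21556\right) \left(- \frac{1}{37513}\right) - \frac{3676}{\frac{1}{-9223 + 114}} = \frac{21556}{37513} - \frac{3676}{\frac{1}{-9109}} = \frac{21556}{37513} - \frac{3676}{- \frac{1}{9109}} = \frac{21556}{37513} - -33484684 = \frac{21556}{37513} + 33484684 = \frac{1256110972448}{37513}$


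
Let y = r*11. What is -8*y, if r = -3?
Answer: 264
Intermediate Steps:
y = -33 (y = -3*11 = -33)
-8*y = -8*(-33) = 264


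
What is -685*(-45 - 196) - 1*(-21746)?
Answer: 186831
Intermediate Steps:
-685*(-45 - 196) - 1*(-21746) = -685*(-241) + 21746 = 165085 + 21746 = 186831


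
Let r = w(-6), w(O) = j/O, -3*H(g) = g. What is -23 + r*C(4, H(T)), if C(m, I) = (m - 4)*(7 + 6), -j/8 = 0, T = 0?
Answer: -23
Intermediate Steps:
H(g) = -g/3
j = 0 (j = -8*0 = 0)
C(m, I) = -52 + 13*m (C(m, I) = (-4 + m)*13 = -52 + 13*m)
w(O) = 0 (w(O) = 0/O = 0)
r = 0
-23 + r*C(4, H(T)) = -23 + 0*(-52 + 13*4) = -23 + 0*(-52 + 52) = -23 + 0*0 = -23 + 0 = -23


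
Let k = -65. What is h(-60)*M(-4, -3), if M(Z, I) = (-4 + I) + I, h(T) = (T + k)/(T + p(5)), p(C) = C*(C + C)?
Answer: -125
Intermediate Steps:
p(C) = 2*C² (p(C) = C*(2*C) = 2*C²)
h(T) = (-65 + T)/(50 + T) (h(T) = (T - 65)/(T + 2*5²) = (-65 + T)/(T + 2*25) = (-65 + T)/(T + 50) = (-65 + T)/(50 + T))
M(Z, I) = -4 + 2*I
h(-60)*M(-4, -3) = ((-65 - 60)/(50 - 60))*(-4 + 2*(-3)) = (-125/(-10))*(-4 - 6) = -⅒*(-125)*(-10) = (25/2)*(-10) = -125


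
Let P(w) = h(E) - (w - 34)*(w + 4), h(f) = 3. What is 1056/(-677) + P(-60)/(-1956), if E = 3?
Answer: 1496161/1324212 ≈ 1.1299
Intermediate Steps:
P(w) = 3 - (-34 + w)*(4 + w) (P(w) = 3 - (w - 34)*(w + 4) = 3 - (-34 + w)*(4 + w))
1056/(-677) + P(-60)/(-1956) = 1056/(-677) + (139 - 1*(-60)² + 30*(-60))/(-1956) = 1056*(-1/677) + (139 - 1*3600 - 1800)*(-1/1956) = -1056/677 + (139 - 3600 - 1800)*(-1/1956) = -1056/677 - 5261*(-1/1956) = -1056/677 + 5261/1956 = 1496161/1324212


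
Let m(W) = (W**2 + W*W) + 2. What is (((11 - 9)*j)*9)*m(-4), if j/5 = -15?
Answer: -45900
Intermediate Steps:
j = -75 (j = 5*(-15) = -75)
m(W) = 2 + 2*W**2 (m(W) = (W**2 + W**2) + 2 = 2*W**2 + 2 = 2 + 2*W**2)
(((11 - 9)*j)*9)*m(-4) = (((11 - 9)*(-75))*9)*(2 + 2*(-4)**2) = ((2*(-75))*9)*(2 + 2*16) = (-150*9)*(2 + 32) = -1350*34 = -45900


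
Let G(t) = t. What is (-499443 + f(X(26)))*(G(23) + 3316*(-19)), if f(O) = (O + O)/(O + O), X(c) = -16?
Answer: 31455356602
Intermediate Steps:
f(O) = 1 (f(O) = (2*O)/((2*O)) = (2*O)*(1/(2*O)) = 1)
(-499443 + f(X(26)))*(G(23) + 3316*(-19)) = (-499443 + 1)*(23 + 3316*(-19)) = -499442*(23 - 63004) = -499442*(-62981) = 31455356602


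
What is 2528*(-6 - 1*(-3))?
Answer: -7584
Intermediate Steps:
2528*(-6 - 1*(-3)) = 2528*(-6 + 3) = 2528*(-3) = -7584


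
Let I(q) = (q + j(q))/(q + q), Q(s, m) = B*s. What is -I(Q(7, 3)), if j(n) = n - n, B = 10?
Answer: -1/2 ≈ -0.50000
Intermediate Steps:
j(n) = 0
Q(s, m) = 10*s
I(q) = 1/2 (I(q) = (q + 0)/(q + q) = q/((2*q)) = q*(1/(2*q)) = 1/2)
-I(Q(7, 3)) = -1*1/2 = -1/2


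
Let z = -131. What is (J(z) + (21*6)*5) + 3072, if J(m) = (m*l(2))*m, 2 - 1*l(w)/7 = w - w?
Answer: 243956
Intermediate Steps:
l(w) = 14 (l(w) = 14 - 7*(w - w) = 14 - 7*0 = 14 + 0 = 14)
J(m) = 14*m² (J(m) = (m*14)*m = (14*m)*m = 14*m²)
(J(z) + (21*6)*5) + 3072 = (14*(-131)² + (21*6)*5) + 3072 = (14*17161 + 126*5) + 3072 = (240254 + 630) + 3072 = 240884 + 3072 = 243956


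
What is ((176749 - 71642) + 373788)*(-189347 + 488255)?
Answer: 143145546660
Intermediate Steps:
((176749 - 71642) + 373788)*(-189347 + 488255) = (105107 + 373788)*298908 = 478895*298908 = 143145546660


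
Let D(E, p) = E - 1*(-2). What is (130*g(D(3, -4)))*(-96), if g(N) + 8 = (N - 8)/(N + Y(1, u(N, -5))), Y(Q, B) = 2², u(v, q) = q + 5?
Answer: 104000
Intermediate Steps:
u(v, q) = 5 + q
D(E, p) = 2 + E (D(E, p) = E + 2 = 2 + E)
Y(Q, B) = 4
g(N) = -8 + (-8 + N)/(4 + N) (g(N) = -8 + (N - 8)/(N + 4) = -8 + (-8 + N)/(4 + N))
(130*g(D(3, -4)))*(-96) = (130*((-40 - 7*(2 + 3))/(4 + (2 + 3))))*(-96) = (130*((-40 - 7*5)/(4 + 5)))*(-96) = (130*((-40 - 35)/9))*(-96) = (130*((⅑)*(-75)))*(-96) = (130*(-25/3))*(-96) = -3250/3*(-96) = 104000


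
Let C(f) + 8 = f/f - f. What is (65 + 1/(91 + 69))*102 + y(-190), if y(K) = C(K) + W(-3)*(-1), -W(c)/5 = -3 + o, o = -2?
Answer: 543091/80 ≈ 6788.6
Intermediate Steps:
C(f) = -7 - f (C(f) = -8 + (f/f - f) = -8 + (1 - f) = -7 - f)
W(c) = 25 (W(c) = -5*(-3 - 2) = -5*(-5) = 25)
y(K) = -32 - K (y(K) = (-7 - K) + 25*(-1) = (-7 - K) - 25 = -32 - K)
(65 + 1/(91 + 69))*102 + y(-190) = (65 + 1/(91 + 69))*102 + (-32 - 1*(-190)) = (65 + 1/160)*102 + (-32 + 190) = (65 + 1/160)*102 + 158 = (10401/160)*102 + 158 = 530451/80 + 158 = 543091/80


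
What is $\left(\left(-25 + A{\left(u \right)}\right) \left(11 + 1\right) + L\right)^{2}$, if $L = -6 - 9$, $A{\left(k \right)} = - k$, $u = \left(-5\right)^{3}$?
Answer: $1404225$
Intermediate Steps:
$u = -125$
$L = -15$ ($L = -6 - 9 = -15$)
$\left(\left(-25 + A{\left(u \right)}\right) \left(11 + 1\right) + L\right)^{2} = \left(\left(-25 - -125\right) \left(11 + 1\right) - 15\right)^{2} = \left(\left(-25 + 125\right) 12 - 15\right)^{2} = \left(100 \cdot 12 - 15\right)^{2} = \left(1200 - 15\right)^{2} = 1185^{2} = 1404225$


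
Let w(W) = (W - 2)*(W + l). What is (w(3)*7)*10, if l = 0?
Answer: 210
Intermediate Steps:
w(W) = W*(-2 + W) (w(W) = (W - 2)*(W + 0) = (-2 + W)*W = W*(-2 + W))
(w(3)*7)*10 = ((3*(-2 + 3))*7)*10 = ((3*1)*7)*10 = (3*7)*10 = 21*10 = 210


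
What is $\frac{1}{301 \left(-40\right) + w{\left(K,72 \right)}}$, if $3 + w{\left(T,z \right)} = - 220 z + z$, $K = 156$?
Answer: $- \frac{1}{27811} \approx -3.5957 \cdot 10^{-5}$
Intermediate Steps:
$w{\left(T,z \right)} = -3 - 219 z$ ($w{\left(T,z \right)} = -3 + \left(- 220 z + z\right) = -3 - 219 z$)
$\frac{1}{301 \left(-40\right) + w{\left(K,72 \right)}} = \frac{1}{301 \left(-40\right) - 15771} = \frac{1}{-12040 - 15771} = \frac{1}{-27811} = - \frac{1}{27811}$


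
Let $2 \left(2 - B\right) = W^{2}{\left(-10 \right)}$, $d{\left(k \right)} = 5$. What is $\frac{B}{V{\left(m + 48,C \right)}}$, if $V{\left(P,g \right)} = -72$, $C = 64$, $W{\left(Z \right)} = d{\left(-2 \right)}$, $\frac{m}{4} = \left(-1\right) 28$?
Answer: $\frac{7}{48} \approx 0.14583$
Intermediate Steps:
$m = -112$ ($m = 4 \left(\left(-1\right) 28\right) = 4 \left(-28\right) = -112$)
$W{\left(Z \right)} = 5$
$B = - \frac{21}{2}$ ($B = 2 - \frac{5^{2}}{2} = 2 - \frac{25}{2} = - \frac{21}{2} \approx -10.5$)
$\frac{B}{V{\left(m + 48,C \right)}} = - \frac{21}{2 \left(-72\right)} = \left(- \frac{21}{2}\right) \left(- \frac{1}{72}\right) = \frac{7}{48}$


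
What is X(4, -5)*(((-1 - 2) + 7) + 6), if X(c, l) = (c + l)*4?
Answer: -40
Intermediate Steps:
X(c, l) = 4*c + 4*l
X(4, -5)*(((-1 - 2) + 7) + 6) = (4*4 + 4*(-5))*(((-1 - 2) + 7) + 6) = (16 - 20)*((-3 + 7) + 6) = -4*(4 + 6) = -4*10 = -40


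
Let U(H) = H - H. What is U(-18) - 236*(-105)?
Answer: 24780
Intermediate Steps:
U(H) = 0
U(-18) - 236*(-105) = 0 - 236*(-105) = 0 + 24780 = 24780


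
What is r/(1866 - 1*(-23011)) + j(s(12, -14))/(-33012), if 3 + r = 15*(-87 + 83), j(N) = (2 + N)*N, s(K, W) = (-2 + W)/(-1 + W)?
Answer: -121563643/46194723225 ≈ -0.0026315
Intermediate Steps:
s(K, W) = (-2 + W)/(-1 + W)
j(N) = N*(2 + N)
r = -63 (r = -3 + 15*(-87 + 83) = -3 + 15*(-4) = -3 - 60 = -63)
r/(1866 - 1*(-23011)) + j(s(12, -14))/(-33012) = -63/(1866 - 1*(-23011)) + (((-2 - 14)/(-1 - 14))*(2 + (-2 - 14)/(-1 - 14)))/(-33012) = -63/(1866 + 23011) + ((-16/(-15))*(2 - 16/(-15)))*(-1/33012) = -63/24877 + ((-1/15*(-16))*(2 - 1/15*(-16)))*(-1/33012) = -63*1/24877 + (16*(2 + 16/15)/15)*(-1/33012) = -63/24877 + ((16/15)*(46/15))*(-1/33012) = -63/24877 + (736/225)*(-1/33012) = -63/24877 - 184/1856925 = -121563643/46194723225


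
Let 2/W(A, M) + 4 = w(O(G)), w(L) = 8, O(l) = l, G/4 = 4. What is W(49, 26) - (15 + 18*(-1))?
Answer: 7/2 ≈ 3.5000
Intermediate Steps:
G = 16 (G = 4*4 = 16)
W(A, M) = ½ (W(A, M) = 2/(-4 + 8) = 2/4 = 2*(¼) = ½)
W(49, 26) - (15 + 18*(-1)) = ½ - (15 + 18*(-1)) = ½ - (15 - 18) = ½ - 1*(-3) = ½ + 3 = 7/2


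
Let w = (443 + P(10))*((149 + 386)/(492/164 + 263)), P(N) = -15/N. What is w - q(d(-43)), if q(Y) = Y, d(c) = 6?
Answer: 469213/532 ≈ 881.98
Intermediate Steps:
w = 472405/532 (w = (443 - 15/10)*((149 + 386)/(492/164 + 263)) = (443 - 15*⅒)*(535/(492*(1/164) + 263)) = (443 - 3/2)*(535/(3 + 263)) = 883*(535/266)/2 = 883*(535*(1/266))/2 = (883/2)*(535/266) = 472405/532 ≈ 887.98)
w - q(d(-43)) = 472405/532 - 1*6 = 472405/532 - 6 = 469213/532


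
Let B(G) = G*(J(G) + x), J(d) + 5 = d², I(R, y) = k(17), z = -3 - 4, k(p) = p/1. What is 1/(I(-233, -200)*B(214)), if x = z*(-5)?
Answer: 1/166714988 ≈ 5.9983e-9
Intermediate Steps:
k(p) = p (k(p) = p*1 = p)
z = -7
I(R, y) = 17
J(d) = -5 + d²
x = 35 (x = -7*(-5) = 35)
B(G) = G*(30 + G²) (B(G) = G*((-5 + G²) + 35) = G*(30 + G²))
1/(I(-233, -200)*B(214)) = 1/(17*((214*(30 + 214²)))) = 1/(17*((214*(30 + 45796)))) = 1/(17*((214*45826))) = (1/17)/9806764 = (1/17)*(1/9806764) = 1/166714988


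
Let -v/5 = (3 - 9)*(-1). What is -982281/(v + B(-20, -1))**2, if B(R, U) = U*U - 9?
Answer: -2721/4 ≈ -680.25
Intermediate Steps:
v = -30 (v = -5*(3 - 9)*(-1) = -(-30)*(-1) = -5*6 = -30)
B(R, U) = -9 + U**2 (B(R, U) = U**2 - 9 = -9 + U**2)
-982281/(v + B(-20, -1))**2 = -982281/(-30 + (-9 + (-1)**2))**2 = -982281/(-30 + (-9 + 1))**2 = -982281/(-30 - 8)**2 = -982281/((-38)**2) = -982281/1444 = -982281*1/1444 = -2721/4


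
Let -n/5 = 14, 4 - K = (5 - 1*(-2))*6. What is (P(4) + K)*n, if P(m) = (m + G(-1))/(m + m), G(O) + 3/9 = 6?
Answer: 30905/12 ≈ 2575.4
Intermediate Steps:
K = -38 (K = 4 - (5 - 1*(-2))*6 = 4 - (5 + 2)*6 = 4 - 7*6 = 4 - 1*42 = 4 - 42 = -38)
G(O) = 17/3 (G(O) = -1/3 + 6 = 17/3)
n = -70 (n = -5*14 = -70)
P(m) = (17/3 + m)/(2*m) (P(m) = (m + 17/3)/(m + m) = (17/3 + m)/((2*m)) = (17/3 + m)*(1/(2*m)) = (17/3 + m)/(2*m))
(P(4) + K)*n = ((1/6)*(17 + 3*4)/4 - 38)*(-70) = ((1/6)*(1/4)*(17 + 12) - 38)*(-70) = ((1/6)*(1/4)*29 - 38)*(-70) = (29/24 - 38)*(-70) = -883/24*(-70) = 30905/12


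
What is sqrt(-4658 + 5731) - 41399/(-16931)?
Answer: 41399/16931 + sqrt(1073) ≈ 35.202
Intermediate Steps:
sqrt(-4658 + 5731) - 41399/(-16931) = sqrt(1073) - 41399*(-1)/16931 = sqrt(1073) - 1*(-41399/16931) = sqrt(1073) + 41399/16931 = 41399/16931 + sqrt(1073)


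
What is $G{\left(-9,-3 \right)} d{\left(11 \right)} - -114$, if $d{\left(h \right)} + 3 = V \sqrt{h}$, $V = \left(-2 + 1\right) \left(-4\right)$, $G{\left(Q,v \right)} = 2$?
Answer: $108 + 8 \sqrt{11} \approx 134.53$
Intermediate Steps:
$V = 4$ ($V = \left(-1\right) \left(-4\right) = 4$)
$d{\left(h \right)} = -3 + 4 \sqrt{h}$
$G{\left(-9,-3 \right)} d{\left(11 \right)} - -114 = 2 \left(-3 + 4 \sqrt{11}\right) - -114 = \left(-6 + 8 \sqrt{11}\right) + 114 = 108 + 8 \sqrt{11}$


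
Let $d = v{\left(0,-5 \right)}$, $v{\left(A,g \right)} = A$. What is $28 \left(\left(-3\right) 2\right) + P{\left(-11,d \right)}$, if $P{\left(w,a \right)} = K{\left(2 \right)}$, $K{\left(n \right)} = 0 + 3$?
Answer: $-165$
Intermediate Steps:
$d = 0$
$K{\left(n \right)} = 3$
$P{\left(w,a \right)} = 3$
$28 \left(\left(-3\right) 2\right) + P{\left(-11,d \right)} = 28 \left(\left(-3\right) 2\right) + 3 = 28 \left(-6\right) + 3 = -168 + 3 = -165$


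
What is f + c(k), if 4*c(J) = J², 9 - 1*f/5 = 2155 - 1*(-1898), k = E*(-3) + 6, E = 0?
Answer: -20211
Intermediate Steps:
k = 6 (k = 0*(-3) + 6 = 0 + 6 = 6)
f = -20220 (f = 45 - 5*(2155 - 1*(-1898)) = 45 - 5*(2155 + 1898) = 45 - 5*4053 = 45 - 20265 = -20220)
c(J) = J²/4
f + c(k) = -20220 + (¼)*6² = -20220 + (¼)*36 = -20220 + 9 = -20211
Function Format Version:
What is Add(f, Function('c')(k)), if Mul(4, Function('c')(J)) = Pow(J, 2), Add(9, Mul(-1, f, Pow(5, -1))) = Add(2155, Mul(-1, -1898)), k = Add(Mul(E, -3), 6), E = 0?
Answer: -20211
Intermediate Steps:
k = 6 (k = Add(Mul(0, -3), 6) = Add(0, 6) = 6)
f = -20220 (f = Add(45, Mul(-5, Add(2155, Mul(-1, -1898)))) = Add(45, Mul(-5, Add(2155, 1898))) = Add(45, Mul(-5, 4053)) = Add(45, -20265) = -20220)
Function('c')(J) = Mul(Rational(1, 4), Pow(J, 2))
Add(f, Function('c')(k)) = Add(-20220, Mul(Rational(1, 4), Pow(6, 2))) = Add(-20220, Mul(Rational(1, 4), 36)) = Add(-20220, 9) = -20211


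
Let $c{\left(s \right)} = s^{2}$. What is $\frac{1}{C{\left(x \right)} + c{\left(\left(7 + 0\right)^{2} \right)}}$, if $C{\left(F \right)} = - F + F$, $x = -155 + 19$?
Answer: $\frac{1}{2401} \approx 0.00041649$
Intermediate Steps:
$x = -136$
$C{\left(F \right)} = 0$
$\frac{1}{C{\left(x \right)} + c{\left(\left(7 + 0\right)^{2} \right)}} = \frac{1}{0 + \left(\left(7 + 0\right)^{2}\right)^{2}} = \frac{1}{0 + \left(7^{2}\right)^{2}} = \frac{1}{0 + 49^{2}} = \frac{1}{0 + 2401} = \frac{1}{2401}$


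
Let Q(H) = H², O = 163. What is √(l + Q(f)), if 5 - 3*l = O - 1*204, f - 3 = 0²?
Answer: √219/3 ≈ 4.9329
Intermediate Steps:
f = 3 (f = 3 + 0² = 3 + 0 = 3)
l = 46/3 (l = 5/3 - (163 - 1*204)/3 = 5/3 - (163 - 204)/3 = 5/3 - ⅓*(-41) = 5/3 + 41/3 = 46/3 ≈ 15.333)
√(l + Q(f)) = √(46/3 + 3²) = √(46/3 + 9) = √(73/3) = √219/3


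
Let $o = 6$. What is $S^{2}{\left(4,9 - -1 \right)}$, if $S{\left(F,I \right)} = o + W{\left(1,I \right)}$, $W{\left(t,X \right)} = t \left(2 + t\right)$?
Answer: $81$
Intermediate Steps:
$S{\left(F,I \right)} = 9$ ($S{\left(F,I \right)} = 6 + 1 \left(2 + 1\right) = 6 + 1 \cdot 3 = 6 + 3 = 9$)
$S^{2}{\left(4,9 - -1 \right)} = 9^{2} = 81$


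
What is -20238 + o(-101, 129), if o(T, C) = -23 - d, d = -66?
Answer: -20195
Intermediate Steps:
o(T, C) = 43 (o(T, C) = -23 - 1*(-66) = -23 + 66 = 43)
-20238 + o(-101, 129) = -20238 + 43 = -20195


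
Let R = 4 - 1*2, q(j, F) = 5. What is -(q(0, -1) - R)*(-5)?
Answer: 15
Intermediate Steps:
R = 2 (R = 4 - 2 = 2)
-(q(0, -1) - R)*(-5) = -(5 - 1*2)*(-5) = -(5 - 2)*(-5) = -1*3*(-5) = -3*(-5) = 15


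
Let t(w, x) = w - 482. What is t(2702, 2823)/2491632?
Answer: 185/207636 ≈ 0.00089098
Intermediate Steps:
t(w, x) = -482 + w
t(2702, 2823)/2491632 = (-482 + 2702)/2491632 = 2220*(1/2491632) = 185/207636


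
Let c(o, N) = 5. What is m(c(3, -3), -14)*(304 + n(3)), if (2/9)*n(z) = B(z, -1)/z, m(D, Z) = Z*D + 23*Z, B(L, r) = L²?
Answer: -124460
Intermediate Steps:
m(D, Z) = 23*Z + D*Z (m(D, Z) = D*Z + 23*Z = 23*Z + D*Z)
n(z) = 9*z/2 (n(z) = 9*(z²/z)/2 = 9*z/2)
m(c(3, -3), -14)*(304 + n(3)) = (-14*(23 + 5))*(304 + (9/2)*3) = (-14*28)*(304 + 27/2) = -392*635/2 = -124460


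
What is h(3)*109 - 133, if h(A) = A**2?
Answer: 848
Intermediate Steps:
h(3)*109 - 133 = 3**2*109 - 133 = 9*109 - 133 = 981 - 133 = 848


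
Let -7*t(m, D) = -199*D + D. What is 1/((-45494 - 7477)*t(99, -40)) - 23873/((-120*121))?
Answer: 1517492035/922966704 ≈ 1.6441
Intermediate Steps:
t(m, D) = 198*D/7 (t(m, D) = -(-199*D + D)/7 = -(-198)*D/7 = 198*D/7)
1/((-45494 - 7477)*t(99, -40)) - 23873/((-120*121)) = 1/((-45494 - 7477)*(((198/7)*(-40)))) - 23873/((-120*121)) = 1/((-52971)*(-7920/7)) - 23873/(-14520) = -1/52971*(-7/7920) - 23873*(-1/14520) = 7/419530320 + 23873/14520 = 1517492035/922966704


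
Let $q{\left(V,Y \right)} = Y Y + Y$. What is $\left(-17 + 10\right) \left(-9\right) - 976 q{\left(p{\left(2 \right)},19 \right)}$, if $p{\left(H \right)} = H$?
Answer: $-370817$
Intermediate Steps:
$q{\left(V,Y \right)} = Y + Y^{2}$ ($q{\left(V,Y \right)} = Y^{2} + Y = Y + Y^{2}$)
$\left(-17 + 10\right) \left(-9\right) - 976 q{\left(p{\left(2 \right)},19 \right)} = \left(-17 + 10\right) \left(-9\right) - 976 \cdot 19 \left(1 + 19\right) = \left(-7\right) \left(-9\right) - 976 \cdot 19 \cdot 20 = 63 - 370880 = -370817$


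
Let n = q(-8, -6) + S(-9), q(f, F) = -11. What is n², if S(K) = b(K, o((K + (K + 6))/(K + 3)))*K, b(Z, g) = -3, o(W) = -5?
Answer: 256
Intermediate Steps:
S(K) = -3*K
n = 16 (n = -11 - 3*(-9) = -11 + 27 = 16)
n² = 16² = 256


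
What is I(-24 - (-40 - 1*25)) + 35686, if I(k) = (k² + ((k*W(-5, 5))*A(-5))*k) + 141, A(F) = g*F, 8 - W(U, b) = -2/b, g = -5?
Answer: 390518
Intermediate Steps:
W(U, b) = 8 + 2/b (W(U, b) = 8 - (-2)/b = 8 + 2/b)
A(F) = -5*F
I(k) = 141 + 211*k² (I(k) = (k² + ((k*(8 + 2/5))*(-5*(-5)))*k) + 141 = (k² + ((k*(8 + 2*(⅕)))*25)*k) + 141 = (k² + ((k*(8 + ⅖))*25)*k) + 141 = (k² + ((k*(42/5))*25)*k) + 141 = (k² + ((42*k/5)*25)*k) + 141 = (k² + (210*k)*k) + 141 = (k² + 210*k²) + 141 = 211*k² + 141 = 141 + 211*k²)
I(-24 - (-40 - 1*25)) + 35686 = (141 + 211*(-24 - (-40 - 1*25))²) + 35686 = (141 + 211*(-24 - (-40 - 25))²) + 35686 = (141 + 211*(-24 - 1*(-65))²) + 35686 = (141 + 211*(-24 + 65)²) + 35686 = (141 + 211*41²) + 35686 = (141 + 211*1681) + 35686 = (141 + 354691) + 35686 = 354832 + 35686 = 390518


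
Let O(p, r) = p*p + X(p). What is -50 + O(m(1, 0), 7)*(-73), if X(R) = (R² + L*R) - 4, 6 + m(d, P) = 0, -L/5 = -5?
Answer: 5936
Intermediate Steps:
L = 25 (L = -5*(-5) = 25)
m(d, P) = -6 (m(d, P) = -6 + 0 = -6)
X(R) = -4 + R² + 25*R (X(R) = (R² + 25*R) - 4 = -4 + R² + 25*R)
O(p, r) = -4 + 2*p² + 25*p (O(p, r) = p*p + (-4 + p² + 25*p) = p² + (-4 + p² + 25*p) = -4 + 2*p² + 25*p)
-50 + O(m(1, 0), 7)*(-73) = -50 + (-4 + 2*(-6)² + 25*(-6))*(-73) = -50 + (-4 + 2*36 - 150)*(-73) = -50 + (-4 + 72 - 150)*(-73) = -50 - 82*(-73) = -50 + 5986 = 5936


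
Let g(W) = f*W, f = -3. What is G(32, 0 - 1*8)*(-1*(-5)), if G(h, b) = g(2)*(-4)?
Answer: 120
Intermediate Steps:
g(W) = -3*W
G(h, b) = 24 (G(h, b) = -3*2*(-4) = -6*(-4) = 24)
G(32, 0 - 1*8)*(-1*(-5)) = 24*(-1*(-5)) = 24*5 = 120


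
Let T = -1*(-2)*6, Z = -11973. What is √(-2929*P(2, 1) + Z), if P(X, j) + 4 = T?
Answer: I*√35405 ≈ 188.16*I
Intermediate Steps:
T = 12 (T = 2*6 = 12)
P(X, j) = 8 (P(X, j) = -4 + 12 = 8)
√(-2929*P(2, 1) + Z) = √(-2929*8 - 11973) = √(-23432 - 11973) = √(-35405) = I*√35405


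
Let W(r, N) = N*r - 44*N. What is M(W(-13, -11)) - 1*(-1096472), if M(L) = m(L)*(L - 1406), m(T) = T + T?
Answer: 119606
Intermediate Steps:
m(T) = 2*T
W(r, N) = -44*N + N*r
M(L) = 2*L*(-1406 + L) (M(L) = (2*L)*(L - 1406) = (2*L)*(-1406 + L) = 2*L*(-1406 + L))
M(W(-13, -11)) - 1*(-1096472) = 2*(-11*(-44 - 13))*(-1406 - 11*(-44 - 13)) - 1*(-1096472) = 2*(-11*(-57))*(-1406 - 11*(-57)) + 1096472 = 2*627*(-1406 + 627) + 1096472 = 2*627*(-779) + 1096472 = -976866 + 1096472 = 119606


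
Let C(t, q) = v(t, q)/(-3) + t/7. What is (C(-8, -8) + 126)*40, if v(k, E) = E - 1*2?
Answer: 107680/21 ≈ 5127.6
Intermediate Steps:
v(k, E) = -2 + E (v(k, E) = E - 2 = -2 + E)
C(t, q) = ⅔ - q/3 + t/7 (C(t, q) = (-2 + q)/(-3) + t/7 = (-2 + q)*(-⅓) + t*(⅐) = (⅔ - q/3) + t/7 = ⅔ - q/3 + t/7)
(C(-8, -8) + 126)*40 = ((⅔ - ⅓*(-8) + (⅐)*(-8)) + 126)*40 = ((⅔ + 8/3 - 8/7) + 126)*40 = (46/21 + 126)*40 = (2692/21)*40 = 107680/21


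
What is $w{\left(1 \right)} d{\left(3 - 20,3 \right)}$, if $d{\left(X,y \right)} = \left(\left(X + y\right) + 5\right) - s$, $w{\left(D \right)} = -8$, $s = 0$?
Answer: $72$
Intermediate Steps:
$d{\left(X,y \right)} = 5 + X + y$ ($d{\left(X,y \right)} = \left(\left(X + y\right) + 5\right) - 0 = \left(5 + X + y\right) + 0 = 5 + X + y$)
$w{\left(1 \right)} d{\left(3 - 20,3 \right)} = - 8 \left(5 + \left(3 - 20\right) + 3\right) = - 8 \left(5 - 17 + 3\right) = \left(-8\right) \left(-9\right) = 72$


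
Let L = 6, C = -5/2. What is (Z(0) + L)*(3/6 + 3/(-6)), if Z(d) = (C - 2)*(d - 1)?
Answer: 0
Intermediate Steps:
C = -5/2 (C = -5*1/2 = -5/2 ≈ -2.5000)
Z(d) = 9/2 - 9*d/2 (Z(d) = (-5/2 - 2)*(d - 1) = -9*(-1 + d)/2 = 9/2 - 9*d/2)
(Z(0) + L)*(3/6 + 3/(-6)) = ((9/2 - 9/2*0) + 6)*(3/6 + 3/(-6)) = ((9/2 + 0) + 6)*(3*(1/6) + 3*(-1/6)) = (9/2 + 6)*(1/2 - 1/2) = (21/2)*0 = 0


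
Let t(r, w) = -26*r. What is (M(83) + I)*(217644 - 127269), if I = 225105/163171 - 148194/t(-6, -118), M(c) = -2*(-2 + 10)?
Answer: -369831394250625/4242446 ≈ -8.7174e+7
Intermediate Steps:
M(c) = -16 (M(c) = -2*8 = -16)
I = -4024307799/4242446 (I = 225105/163171 - 148194/((-26*(-6))) = 225105*(1/163171) - 148194/156 = 225105/163171 - 148194*1/156 = 225105/163171 - 24699/26 = -4024307799/4242446 ≈ -948.58)
(M(83) + I)*(217644 - 127269) = (-16 - 4024307799/4242446)*(217644 - 127269) = -4092186935/4242446*90375 = -369831394250625/4242446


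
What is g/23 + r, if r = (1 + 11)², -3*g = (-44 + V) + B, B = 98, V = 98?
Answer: 9784/69 ≈ 141.80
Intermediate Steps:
g = -152/3 (g = -((-44 + 98) + 98)/3 = -(54 + 98)/3 = -⅓*152 = -152/3 ≈ -50.667)
r = 144 (r = 12² = 144)
g/23 + r = -152/3/23 + 144 = -152/3*1/23 + 144 = -152/69 + 144 = 9784/69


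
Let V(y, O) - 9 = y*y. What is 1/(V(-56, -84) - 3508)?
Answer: -1/363 ≈ -0.0027548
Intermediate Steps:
V(y, O) = 9 + y² (V(y, O) = 9 + y*y = 9 + y²)
1/(V(-56, -84) - 3508) = 1/((9 + (-56)²) - 3508) = 1/((9 + 3136) - 3508) = 1/(3145 - 3508) = 1/(-363) = -1/363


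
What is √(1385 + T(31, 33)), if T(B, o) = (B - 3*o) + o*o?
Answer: √2406 ≈ 49.051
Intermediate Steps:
T(B, o) = B + o² - 3*o (T(B, o) = (B - 3*o) + o² = B + o² - 3*o)
√(1385 + T(31, 33)) = √(1385 + (31 + 33² - 3*33)) = √(1385 + (31 + 1089 - 99)) = √(1385 + 1021) = √2406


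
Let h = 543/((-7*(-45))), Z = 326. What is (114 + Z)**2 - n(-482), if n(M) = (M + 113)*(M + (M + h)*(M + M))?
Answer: 5980018358/35 ≈ 1.7086e+8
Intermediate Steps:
h = 181/105 (h = 543/315 = 543*(1/315) = 181/105 ≈ 1.7238)
n(M) = (113 + M)*(M + 2*M*(181/105 + M)) (n(M) = (M + 113)*(M + (M + 181/105)*(M + M)) = (113 + M)*(M + (181/105 + M)*(2*M)) = (113 + M)*(M + 2*M*(181/105 + M)))
(114 + Z)**2 - n(-482) = (114 + 326)**2 - (-482)*(52771 + 210*(-482)**2 + 24197*(-482))/105 = 440**2 - (-482)*(52771 + 210*232324 - 11662954)/105 = 193600 - (-482)*(52771 + 48788040 - 11662954)/105 = 193600 - (-482)*37177857/105 = 193600 - 1*(-5973242358/35) = 193600 + 5973242358/35 = 5980018358/35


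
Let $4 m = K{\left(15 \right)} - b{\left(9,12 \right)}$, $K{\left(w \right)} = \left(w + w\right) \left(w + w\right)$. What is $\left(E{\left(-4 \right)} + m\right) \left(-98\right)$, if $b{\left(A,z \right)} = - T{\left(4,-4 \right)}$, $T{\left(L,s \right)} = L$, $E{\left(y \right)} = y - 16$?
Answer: $-20188$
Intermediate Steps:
$E{\left(y \right)} = -16 + y$
$b{\left(A,z \right)} = -4$ ($b{\left(A,z \right)} = \left(-1\right) 4 = -4$)
$K{\left(w \right)} = 4 w^{2}$ ($K{\left(w \right)} = 2 w 2 w = 4 w^{2}$)
$m = 226$ ($m = \frac{4 \cdot 15^{2} - -4}{4} = \frac{4 \cdot 225 + 4}{4} = \frac{900 + 4}{4} = \frac{1}{4} \cdot 904 = 226$)
$\left(E{\left(-4 \right)} + m\right) \left(-98\right) = \left(\left(-16 - 4\right) + 226\right) \left(-98\right) = \left(-20 + 226\right) \left(-98\right) = 206 \left(-98\right) = -20188$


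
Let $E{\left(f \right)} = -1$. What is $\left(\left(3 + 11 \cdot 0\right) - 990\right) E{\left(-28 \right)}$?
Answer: $987$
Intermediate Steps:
$\left(\left(3 + 11 \cdot 0\right) - 990\right) E{\left(-28 \right)} = \left(\left(3 + 11 \cdot 0\right) - 990\right) \left(-1\right) = \left(\left(3 + 0\right) - 990\right) \left(-1\right) = \left(3 - 990\right) \left(-1\right) = \left(-987\right) \left(-1\right) = 987$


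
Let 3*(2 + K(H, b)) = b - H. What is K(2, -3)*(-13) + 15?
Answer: 188/3 ≈ 62.667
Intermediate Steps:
K(H, b) = -2 - H/3 + b/3 (K(H, b) = -2 + (b - H)/3 = -2 + (-H/3 + b/3) = -2 - H/3 + b/3)
K(2, -3)*(-13) + 15 = (-2 - 1/3*2 + (1/3)*(-3))*(-13) + 15 = (-2 - 2/3 - 1)*(-13) + 15 = -11/3*(-13) + 15 = 143/3 + 15 = 188/3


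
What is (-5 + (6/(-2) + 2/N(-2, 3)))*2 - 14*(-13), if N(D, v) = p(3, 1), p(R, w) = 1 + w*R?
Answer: 167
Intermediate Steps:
p(R, w) = 1 + R*w
N(D, v) = 4 (N(D, v) = 1 + 3*1 = 1 + 3 = 4)
(-5 + (6/(-2) + 2/N(-2, 3)))*2 - 14*(-13) = (-5 + (6/(-2) + 2/4))*2 - 14*(-13) = (-5 + (6*(-½) + 2*(¼)))*2 + 182 = (-5 + (-3 + ½))*2 + 182 = (-5 - 5/2)*2 + 182 = -15/2*2 + 182 = -15 + 182 = 167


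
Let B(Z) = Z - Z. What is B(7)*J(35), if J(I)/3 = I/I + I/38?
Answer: 0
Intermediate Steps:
J(I) = 3 + 3*I/38 (J(I) = 3*(I/I + I/38) = 3*(1 + I*(1/38)) = 3*(1 + I/38) = 3 + 3*I/38)
B(Z) = 0
B(7)*J(35) = 0*(3 + (3/38)*35) = 0*(3 + 105/38) = 0*(219/38) = 0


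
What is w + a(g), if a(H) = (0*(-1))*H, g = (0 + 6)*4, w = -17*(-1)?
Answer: 17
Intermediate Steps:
w = 17
g = 24 (g = 6*4 = 24)
a(H) = 0 (a(H) = 0*H = 0)
w + a(g) = 17 + 0 = 17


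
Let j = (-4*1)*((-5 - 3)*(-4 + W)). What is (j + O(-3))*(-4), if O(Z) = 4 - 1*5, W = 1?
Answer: 388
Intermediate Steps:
O(Z) = -1 (O(Z) = 4 - 5 = -1)
j = -96 (j = (-4*1)*((-5 - 3)*(-4 + 1)) = -(-32)*(-3) = -4*24 = -96)
(j + O(-3))*(-4) = (-96 - 1)*(-4) = -97*(-4) = 388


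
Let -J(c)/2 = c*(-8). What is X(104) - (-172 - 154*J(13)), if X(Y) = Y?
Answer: 32308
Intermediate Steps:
J(c) = 16*c (J(c) = -2*c*(-8) = -(-16)*c = 16*c)
X(104) - (-172 - 154*J(13)) = 104 - (-172 - 2464*13) = 104 - (-172 - 154*208) = 104 - (-172 - 32032) = 104 - 1*(-32204) = 104 + 32204 = 32308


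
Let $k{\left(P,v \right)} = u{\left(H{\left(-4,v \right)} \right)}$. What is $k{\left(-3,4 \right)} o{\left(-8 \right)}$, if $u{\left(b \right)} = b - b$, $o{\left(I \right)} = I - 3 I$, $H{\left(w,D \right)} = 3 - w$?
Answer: $0$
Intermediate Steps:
$o{\left(I \right)} = - 2 I$
$u{\left(b \right)} = 0$
$k{\left(P,v \right)} = 0$
$k{\left(-3,4 \right)} o{\left(-8 \right)} = 0 \left(\left(-2\right) \left(-8\right)\right) = 0 \cdot 16 = 0$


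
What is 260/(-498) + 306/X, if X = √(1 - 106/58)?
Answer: -130/249 - 51*I*√174/2 ≈ -0.52209 - 336.37*I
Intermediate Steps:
X = 2*I*√174/29 (X = √(1 - 106*1/58) = √(1 - 53/29) = √(-24/29) = 2*I*√174/29 ≈ 0.90972*I)
260/(-498) + 306/X = 260/(-498) + 306/((2*I*√174/29)) = 260*(-1/498) + 306*(-I*√174/12) = -130/249 - 51*I*√174/2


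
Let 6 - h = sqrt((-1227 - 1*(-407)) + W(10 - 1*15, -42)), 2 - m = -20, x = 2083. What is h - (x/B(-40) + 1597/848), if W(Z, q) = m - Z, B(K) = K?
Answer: 238253/4240 - I*sqrt(793) ≈ 56.192 - 28.16*I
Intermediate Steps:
m = 22 (m = 2 - 1*(-20) = 2 + 20 = 22)
W(Z, q) = 22 - Z
h = 6 - I*sqrt(793) (h = 6 - sqrt((-1227 - 1*(-407)) + (22 - (10 - 1*15))) = 6 - sqrt((-1227 + 407) + (22 - (10 - 15))) = 6 - sqrt(-820 + (22 - 1*(-5))) = 6 - sqrt(-820 + (22 + 5)) = 6 - sqrt(-820 + 27) = 6 - sqrt(-793) = 6 - I*sqrt(793) ≈ 6.0 - 28.16*I)
h - (x/B(-40) + 1597/848) = (6 - I*sqrt(793)) - (2083/(-40) + 1597/848) = (6 - I*sqrt(793)) - (2083*(-1/40) + 1597*(1/848)) = (6 - I*sqrt(793)) - (-2083/40 + 1597/848) = (6 - I*sqrt(793)) - 1*(-212813/4240) = (6 - I*sqrt(793)) + 212813/4240 = 238253/4240 - I*sqrt(793)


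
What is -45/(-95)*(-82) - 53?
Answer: -1745/19 ≈ -91.842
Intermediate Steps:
-45/(-95)*(-82) - 53 = -45*(-1/95)*(-82) - 53 = (9/19)*(-82) - 53 = -738/19 - 53 = -1745/19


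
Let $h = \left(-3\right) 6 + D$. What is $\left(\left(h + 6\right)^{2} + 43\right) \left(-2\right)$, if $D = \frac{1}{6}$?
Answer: $- \frac{6589}{18} \approx -366.06$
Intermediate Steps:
$D = \frac{1}{6} \approx 0.16667$
$h = - \frac{107}{6}$ ($h = \left(-3\right) 6 + \frac{1}{6} = -18 + \frac{1}{6} = - \frac{107}{6} \approx -17.833$)
$\left(\left(h + 6\right)^{2} + 43\right) \left(-2\right) = \left(\left(- \frac{107}{6} + 6\right)^{2} + 43\right) \left(-2\right) = \left(\left(- \frac{71}{6}\right)^{2} + 43\right) \left(-2\right) = \left(\frac{5041}{36} + 43\right) \left(-2\right) = \frac{6589}{36} \left(-2\right) = - \frac{6589}{18}$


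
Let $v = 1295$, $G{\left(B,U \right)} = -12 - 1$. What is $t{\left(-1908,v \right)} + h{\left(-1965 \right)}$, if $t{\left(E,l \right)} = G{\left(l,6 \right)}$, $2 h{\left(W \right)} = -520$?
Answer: $-273$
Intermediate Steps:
$h{\left(W \right)} = -260$ ($h{\left(W \right)} = \frac{1}{2} \left(-520\right) = -260$)
$G{\left(B,U \right)} = -13$ ($G{\left(B,U \right)} = -12 - 1 = -13$)
$t{\left(E,l \right)} = -13$
$t{\left(-1908,v \right)} + h{\left(-1965 \right)} = -13 - 260 = -273$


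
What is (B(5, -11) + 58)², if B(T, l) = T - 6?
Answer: 3249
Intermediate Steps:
B(T, l) = -6 + T
(B(5, -11) + 58)² = ((-6 + 5) + 58)² = (-1 + 58)² = 57² = 3249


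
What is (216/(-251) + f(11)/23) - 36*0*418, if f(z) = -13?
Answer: -8231/5773 ≈ -1.4258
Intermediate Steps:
(216/(-251) + f(11)/23) - 36*0*418 = (216/(-251) - 13/23) - 36*0*418 = (216*(-1/251) - 13*1/23) + 0*418 = (-216/251 - 13/23) + 0 = -8231/5773 + 0 = -8231/5773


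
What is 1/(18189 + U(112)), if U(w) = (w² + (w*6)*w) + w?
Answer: 1/106109 ≈ 9.4243e-6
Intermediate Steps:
U(w) = w + 7*w² (U(w) = (w² + (6*w)*w) + w = (w² + 6*w²) + w = 7*w² + w = w + 7*w²)
1/(18189 + U(112)) = 1/(18189 + 112*(1 + 7*112)) = 1/(18189 + 112*(1 + 784)) = 1/(18189 + 112*785) = 1/(18189 + 87920) = 1/106109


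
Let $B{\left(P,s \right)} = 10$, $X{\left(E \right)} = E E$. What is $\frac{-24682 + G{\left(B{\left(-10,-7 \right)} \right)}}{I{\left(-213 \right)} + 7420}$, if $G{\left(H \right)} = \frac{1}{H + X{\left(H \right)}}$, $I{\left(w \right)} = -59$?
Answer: $- \frac{159707}{47630} \approx -3.3531$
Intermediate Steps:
$X{\left(E \right)} = E^{2}$
$G{\left(H \right)} = \frac{1}{H + H^{2}}$
$\frac{-24682 + G{\left(B{\left(-10,-7 \right)} \right)}}{I{\left(-213 \right)} + 7420} = \frac{-24682 + \frac{1}{10 \left(1 + 10\right)}}{-59 + 7420} = \frac{-24682 + \frac{1}{10 \cdot 11}}{7361} = \left(-24682 + \frac{1}{10} \cdot \frac{1}{11}\right) \frac{1}{7361} = \left(-24682 + \frac{1}{110}\right) \frac{1}{7361} = \left(- \frac{2715019}{110}\right) \frac{1}{7361} = - \frac{159707}{47630}$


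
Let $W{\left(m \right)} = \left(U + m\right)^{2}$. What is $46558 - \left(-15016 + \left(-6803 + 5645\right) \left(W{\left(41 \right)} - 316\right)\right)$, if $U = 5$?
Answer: $2145974$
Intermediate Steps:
$W{\left(m \right)} = \left(5 + m\right)^{2}$
$46558 - \left(-15016 + \left(-6803 + 5645\right) \left(W{\left(41 \right)} - 316\right)\right) = 46558 - \left(-15016 + \left(-6803 + 5645\right) \left(\left(5 + 41\right)^{2} - 316\right)\right) = 46558 - \left(-15016 - 1158 \left(46^{2} - 316\right)\right) = 46558 - \left(-15016 - 1158 \left(2116 - 316\right)\right) = 46558 - \left(-15016 - 2084400\right) = 46558 + \left(15016 - -2084400\right) = 46558 + \left(15016 + 2084400\right) = 46558 + 2099416 = 2145974$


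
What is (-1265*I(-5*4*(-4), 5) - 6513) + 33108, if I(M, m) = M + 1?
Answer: -75870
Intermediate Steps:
I(M, m) = 1 + M
(-1265*I(-5*4*(-4), 5) - 6513) + 33108 = (-1265*(1 - 5*4*(-4)) - 6513) + 33108 = (-1265*(1 - 20*(-4)) - 6513) + 33108 = (-1265*(1 + 80) - 6513) + 33108 = (-1265*81 - 6513) + 33108 = (-102465 - 6513) + 33108 = -108978 + 33108 = -75870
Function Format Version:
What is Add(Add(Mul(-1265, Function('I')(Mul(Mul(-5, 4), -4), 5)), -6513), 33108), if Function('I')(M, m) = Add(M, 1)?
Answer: -75870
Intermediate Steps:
Function('I')(M, m) = Add(1, M)
Add(Add(Mul(-1265, Function('I')(Mul(Mul(-5, 4), -4), 5)), -6513), 33108) = Add(Add(Mul(-1265, Add(1, Mul(Mul(-5, 4), -4))), -6513), 33108) = Add(Add(Mul(-1265, Add(1, Mul(-20, -4))), -6513), 33108) = Add(Add(Mul(-1265, Add(1, 80)), -6513), 33108) = Add(Add(Mul(-1265, 81), -6513), 33108) = Add(Add(-102465, -6513), 33108) = Add(-108978, 33108) = -75870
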